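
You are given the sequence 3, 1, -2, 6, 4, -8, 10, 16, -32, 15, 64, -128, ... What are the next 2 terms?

21, 256

Positions follow the repeating pattern ABB; grouping by letter gives 2 tracks.
Track A is 3, 6, 10, 15, which is triangular numbers starting at T_2.
Track B is 1, -2, 4, -8, 16, -32, 64, -128, which is geometric with ratio -2.
Position 13 falls in track A as its term 5, giving 21.
Position 14 → track B, term 9 = 256.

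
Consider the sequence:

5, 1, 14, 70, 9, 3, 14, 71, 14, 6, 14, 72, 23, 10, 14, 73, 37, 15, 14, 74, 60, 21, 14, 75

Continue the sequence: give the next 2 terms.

97, 28

Split by position mod 4: positions 1, 5, 9, … form one track, and each other residue class forms its own.
Stream A: 5, 9, 14, 23, 37, 60 — Fibonacci-style (each term is the sum of the two before it).
Stream B: 1, 3, 6, 10, 15, 21 — the triangular numbers T_1, T_2, ….
Stream C: 14, 14, 14, 14, 14, 14 — the constant sequence 14.
Stream D: 70, 71, 72, 73, 74, 75 — arithmetic, step +1.
Position 25 → stream A, term 7 = 97.
The 26th slot belongs to stream B; its 7th term is 28.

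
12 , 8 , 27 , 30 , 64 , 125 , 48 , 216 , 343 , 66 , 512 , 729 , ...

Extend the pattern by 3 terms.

Positions follow the repeating pattern ABB; grouping by letter gives 2 tracks.
Track A: 12, 30, 48, 66 (arithmetic, step +18).
Track B: 8, 27, 64, 125, 216, 343, 512, 729 (the cubes 2³, 3³, 4³, …).
Term 13 comes from track A (its 5th entry): 84.
Position 14 → track B, term 9 = 1000.
The 15th slot belongs to track B; its 10th term is 1331.

84, 1000, 1331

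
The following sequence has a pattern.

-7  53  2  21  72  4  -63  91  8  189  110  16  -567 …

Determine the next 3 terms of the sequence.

129, 32, 1701

The terms cycle through 3 interleaved subsequences.
Track A: -7, 21, -63, 189, -567 — a geometric progression (common ratio -3).
Track B: 53, 72, 91, 110 — arithmetic, step +19.
Track C: 2, 4, 8, 16 — powers of 2.
Position 14 falls in track B as its term 5, giving 129.
Term 15 comes from track C (its 5th entry): 32.
The 16th slot belongs to track A; its 6th term is 1701.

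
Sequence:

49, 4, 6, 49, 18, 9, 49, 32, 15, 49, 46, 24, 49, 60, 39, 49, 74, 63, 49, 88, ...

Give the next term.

Taking every 3rd term gives 3 separate tracks.
Track A: 49, 49, 49, 49, 49, 49, 49 — constant 49.
Track B: 4, 18, 32, 46, 60, 74, 88 — linear: a_n = -10 + 14·n.
Track C: 6, 9, 15, 24, 39, 63 — Fibonacci-style (each term is the sum of the two before it).
Position 21 → track C, term 7 = 102.

102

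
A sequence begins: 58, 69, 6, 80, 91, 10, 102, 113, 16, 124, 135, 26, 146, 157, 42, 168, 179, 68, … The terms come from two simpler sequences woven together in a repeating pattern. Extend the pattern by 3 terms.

Positions follow the repeating pattern AAB; grouping by letter gives 2 tracks.
Track A: 58, 69, 80, 91, 102, 113, 124, 135, 146, 157, 168, 179 (linear: a_n = 47 + 11·n).
Track B: 6, 10, 16, 26, 42, 68 (a Fibonacci-like recurrence a_n = a_{n-1} + a_{n-2}).
Position 19 falls in track A as its term 13, giving 190.
Position 20 falls in track A as its term 14, giving 201.
Term 21 comes from track B (its 7th entry): 110.

190, 201, 110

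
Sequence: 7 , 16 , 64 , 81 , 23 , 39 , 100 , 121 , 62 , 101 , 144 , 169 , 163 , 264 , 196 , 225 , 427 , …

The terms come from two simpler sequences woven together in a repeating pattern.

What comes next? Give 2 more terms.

691, 256

Reading positions in blocks of 4 reveals the pattern AABB — 2 tracks woven together.
Subsequence A: 7, 16, 23, 39, 62, 101, 163, 264, 427 — a Fibonacci-like recurrence a_n = a_{n-1} + a_{n-2}.
Subsequence B: 64, 81, 100, 121, 144, 169, 196, 225 — consecutive squares n² from n = 8.
Position 18 falls in subsequence A as its term 10, giving 691.
Position 19 falls in subsequence B as its term 9, giving 256.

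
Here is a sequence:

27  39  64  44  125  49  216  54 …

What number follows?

Taking every 2nd term gives 2 separate tracks.
Track A = 27, 64, 125, 216: perfect cubes starting at 3³.
Track B = 39, 44, 49, 54: arithmetic, step +5.
Position 9 → track A, term 5 = 343.

343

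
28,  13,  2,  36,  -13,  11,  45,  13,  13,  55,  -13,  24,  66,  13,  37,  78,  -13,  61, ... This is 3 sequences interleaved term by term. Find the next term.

Taking every 3rd term gives 3 separate tracks.
Stream A: 28, 36, 45, 55, 66, 78 (triangular numbers starting at T_7).
Stream B: 13, -13, 13, -13, 13, -13 (the oscillation 13·(−1)^(n+1)).
Stream C: 2, 11, 13, 24, 37, 61 (each term equals the sum of the previous two).
Position 19 falls in stream A as its term 7, giving 91.

91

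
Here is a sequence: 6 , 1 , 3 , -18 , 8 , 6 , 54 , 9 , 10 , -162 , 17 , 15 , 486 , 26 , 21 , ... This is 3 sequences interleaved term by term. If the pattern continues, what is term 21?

Split by position mod 3: positions 1, 4, 7, … form one track, and each other residue class forms its own.
Track A: 6, -18, 54, -162, 486. Geometric, ×-3 each step.
Track B: 1, 8, 9, 17, 26. Each term equals the sum of the previous two.
Track C: 3, 6, 10, 15, 21. The triangular numbers T_2, T_3, ….
Position 21 falls in track C as its term 7, giving 36.

36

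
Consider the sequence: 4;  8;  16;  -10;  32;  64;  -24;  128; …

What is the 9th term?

The slot pattern repeats as ABB (period 3), so there are 2 interleaved tracks.
Subsequence A = 4, -10, -24: arithmetic with common difference −14.
Subsequence B = 8, 16, 32, 64, 128: powers 2^3, 2^4, 2^5, ….
Position 9 → subsequence B, term 6 = 256.

256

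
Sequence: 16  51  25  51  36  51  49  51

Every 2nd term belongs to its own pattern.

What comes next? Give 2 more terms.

64, 51

The terms cycle through 2 interleaved subsequences.
Stream A is 16, 25, 36, 49, which is perfect squares starting at 4².
Stream B is 51, 51, 51, 51, which is constant 51.
Position 9 falls in stream A as its term 5, giving 64.
Term 10 comes from stream B (its 5th entry): 51.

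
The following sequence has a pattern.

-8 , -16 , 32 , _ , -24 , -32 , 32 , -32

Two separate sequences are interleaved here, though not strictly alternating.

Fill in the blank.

Positions follow the repeating pattern AABB; grouping by letter gives 2 tracks.
Track A = -8, -16, -24, -32: arithmetic, step −8.
Track B = 32, ?, 32, -32: alternating ±32.
So the missing entry in track B is -32.

-32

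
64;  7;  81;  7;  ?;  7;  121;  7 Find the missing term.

Split by position mod 2 into 2 tracks.
Stream A: 64, 81, ?, 121 (the squares 8², 9², 10², …).
Stream B: 7, 7, 7, 7 (constant 7).
Stream A's pattern makes the blank 100.

100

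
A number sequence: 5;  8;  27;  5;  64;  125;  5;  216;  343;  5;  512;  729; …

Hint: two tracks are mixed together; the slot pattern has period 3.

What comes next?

Reading positions in blocks of 3 reveals the pattern ABB — 2 tracks woven together.
Track A is 5, 5, 5, 5, which is constant 5.
Track B is 8, 27, 64, 125, 216, 343, 512, 729, which is the cubes 2³, 3³, 4³, ….
Position 13 → track A, term 5 = 5.

5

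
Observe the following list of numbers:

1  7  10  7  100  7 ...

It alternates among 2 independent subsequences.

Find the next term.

The terms cycle through 2 interleaved subsequences.
Subsequence A: 1, 10, 100 (powers 10^0, 10^1, 10^2, …).
Subsequence B: 7, 7, 7 (always 7).
Term 7 comes from subsequence A (its 4th entry): 1000.

1000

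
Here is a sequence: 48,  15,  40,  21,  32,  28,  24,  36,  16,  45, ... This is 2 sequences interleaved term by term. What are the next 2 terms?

Positions 1, 3, 5, … form one subsequence and positions 2, 4, 6, … form another.
Track A: 48, 40, 32, 24, 16 (arithmetic, step −8).
Track B: 15, 21, 28, 36, 45 (triangular numbers n(n+1)/2 for n = 5, 6, …).
The 11th slot belongs to track A; its 6th term is 8.
The 12th slot belongs to track B; its 6th term is 55.

8, 55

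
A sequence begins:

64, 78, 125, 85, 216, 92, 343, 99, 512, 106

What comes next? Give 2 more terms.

Positions 1, 3, 5, … form one subsequence and positions 2, 4, 6, … form another.
Track A = 64, 125, 216, 343, 512: the cubes 4³, 5³, 6³, ….
Track B = 78, 85, 92, 99, 106: arithmetic with common difference +7.
The 11th slot belongs to track A; its 6th term is 729.
Position 12 falls in track B as its term 6, giving 113.

729, 113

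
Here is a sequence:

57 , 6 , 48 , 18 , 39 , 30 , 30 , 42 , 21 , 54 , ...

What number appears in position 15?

-6

The terms cycle through 2 interleaved subsequences.
Subsequence A is 57, 48, 39, 30, 21, which is subtracting 9 each time.
Subsequence B is 6, 18, 30, 42, 54, which is linear: a_n = -6 + 12·n.
Position 15 → subsequence A, term 8 = -6.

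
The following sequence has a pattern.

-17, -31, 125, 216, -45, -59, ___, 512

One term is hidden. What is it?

Reading positions in blocks of 4 reveals the pattern AABB — 2 tracks woven together.
Subsequence A: -17, -31, -45, -59 — subtracting 14 each time.
Subsequence B: 125, 216, ?, 512 — consecutive cubes n³ from n = 5.
So the missing entry in subsequence B is 343.

343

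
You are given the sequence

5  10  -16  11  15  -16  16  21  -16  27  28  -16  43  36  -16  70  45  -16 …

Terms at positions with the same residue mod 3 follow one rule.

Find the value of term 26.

78

The terms cycle through 3 interleaved subsequences.
Track A: 5, 11, 16, 27, 43, 70. A Fibonacci-like recurrence a_n = a_{n-1} + a_{n-2}.
Track B: 10, 15, 21, 28, 36, 45. Triangular numbers starting at T_4.
Track C: -16, -16, -16, -16, -16, -16. The constant sequence -16.
The 26th slot belongs to track B; its 9th term is 78.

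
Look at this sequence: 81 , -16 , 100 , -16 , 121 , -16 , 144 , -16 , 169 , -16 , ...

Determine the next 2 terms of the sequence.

The terms cycle through 2 interleaved subsequences.
Subsequence A: 81, 100, 121, 144, 169 — consecutive squares n² from n = 9.
Subsequence B: -16, -16, -16, -16, -16 — the constant sequence -16.
Position 11 falls in subsequence A as its term 6, giving 196.
Position 12 → subsequence B, term 6 = -16.

196, -16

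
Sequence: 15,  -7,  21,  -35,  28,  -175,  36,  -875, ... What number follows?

45

Positions 1, 3, 5, … form one subsequence and positions 2, 4, 6, … form another.
Subsequence A = 15, 21, 28, 36: triangular numbers n(n+1)/2 for n = 5, 6, ….
Subsequence B = -7, -35, -175, -875: multiplying by 5 each time.
The 9th slot belongs to subsequence A; its 5th term is 45.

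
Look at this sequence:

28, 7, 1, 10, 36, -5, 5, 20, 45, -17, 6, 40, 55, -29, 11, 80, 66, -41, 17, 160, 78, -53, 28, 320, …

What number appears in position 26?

Split by position mod 4: positions 1, 5, 9, … form one track, and each other residue class forms its own.
Track A is 28, 36, 45, 55, 66, 78, which is the triangular numbers T_7, T_8, ….
Track B is 7, -5, -17, -29, -41, -53, which is subtracting 12 each time.
Track C is 1, 5, 6, 11, 17, 28, which is Fibonacci-style (each term is the sum of the two before it).
Track D is 10, 20, 40, 80, 160, 320, which is a geometric progression (common ratio 2).
Position 26 falls in track B as its term 7, giving -65.

-65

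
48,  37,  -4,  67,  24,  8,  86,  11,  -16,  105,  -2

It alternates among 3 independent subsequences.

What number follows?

32

Read the sequence 3 terms at a time; column i is its own pattern.
Track A: 48, 67, 86, 105. Arithmetic with common difference +19.
Track B: 37, 24, 11, -2. Subtracting 13 each time.
Track C: -4, 8, -16. Geometric with ratio -2.
Term 12 comes from track C (its 4th entry): 32.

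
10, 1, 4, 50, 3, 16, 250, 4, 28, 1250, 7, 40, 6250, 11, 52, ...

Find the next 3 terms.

31250, 18, 64

Split by position mod 3 into 3 tracks.
Track A: 10, 50, 250, 1250, 6250 — geometric with ratio 5.
Track B: 1, 3, 4, 7, 11 — each term equals the sum of the previous two.
Track C: 4, 16, 28, 40, 52 — arithmetic with common difference +12.
The 16th slot belongs to track A; its 6th term is 31250.
Term 17 comes from track B (its 6th entry): 18.
Position 18 → track C, term 6 = 64.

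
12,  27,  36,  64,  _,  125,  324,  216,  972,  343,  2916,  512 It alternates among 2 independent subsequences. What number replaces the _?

Split by position mod 2 into 2 tracks.
Track A: 12, 36, ?, 324, 972, 2916 — geometric, ×3 each step.
Track B: 27, 64, 125, 216, 343, 512 — consecutive cubes n³ from n = 3.
Track A's pattern makes the blank 108.

108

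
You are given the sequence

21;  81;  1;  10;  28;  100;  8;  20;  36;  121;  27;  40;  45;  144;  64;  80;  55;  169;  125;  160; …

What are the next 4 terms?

Taking every 4th term gives 4 separate tracks.
Track A = 21, 28, 36, 45, 55: the triangular numbers T_6, T_7, ….
Track B = 81, 100, 121, 144, 169: the squares 9², 10², 11², ….
Track C = 1, 8, 27, 64, 125: consecutive cubes n³ from n = 1.
Track D = 10, 20, 40, 80, 160: multiplying by 2 each time.
The 21st slot belongs to track A; its 6th term is 66.
Position 22 falls in track B as its term 6, giving 196.
Position 23 falls in track C as its term 6, giving 216.
Position 24 falls in track D as its term 6, giving 320.

66, 196, 216, 320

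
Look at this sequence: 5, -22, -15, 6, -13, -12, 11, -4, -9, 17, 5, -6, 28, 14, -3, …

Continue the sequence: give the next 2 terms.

45, 23

The terms cycle through 3 interleaved subsequences.
Subsequence A: 5, 6, 11, 17, 28 — Fibonacci-style (each term is the sum of the two before it).
Subsequence B: -22, -13, -4, 5, 14 — adding 9 each time.
Subsequence C: -15, -12, -9, -6, -3 — linear: a_n = -18 + 3·n.
Term 16 comes from subsequence A (its 6th entry): 45.
Position 17 → subsequence B, term 6 = 23.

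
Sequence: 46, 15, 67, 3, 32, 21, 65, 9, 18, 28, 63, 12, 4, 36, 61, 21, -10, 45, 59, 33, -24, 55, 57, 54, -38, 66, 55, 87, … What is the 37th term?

-80

Split by position mod 4 into 4 tracks.
Stream A: 46, 32, 18, 4, -10, -24, -38. Subtracting 14 each time.
Stream B: 15, 21, 28, 36, 45, 55, 66. Triangular numbers n(n+1)/2 for n = 5, 6, ….
Stream C: 67, 65, 63, 61, 59, 57, 55. Arithmetic, step −2.
Stream D: 3, 9, 12, 21, 33, 54, 87. Fibonacci-style (each term is the sum of the two before it).
The 37th slot belongs to stream A; its 10th term is -80.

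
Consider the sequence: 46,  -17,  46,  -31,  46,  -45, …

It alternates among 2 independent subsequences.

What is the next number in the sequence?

46

Positions 1, 3, 5, … form one subsequence and positions 2, 4, 6, … form another.
Subsequence A is 46, 46, 46, which is the constant sequence 46.
Subsequence B is -17, -31, -45, which is arithmetic with common difference −14.
Position 7 falls in subsequence A as its term 4, giving 46.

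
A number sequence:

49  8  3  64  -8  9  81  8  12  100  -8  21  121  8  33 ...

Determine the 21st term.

Read the sequence 3 terms at a time; column i is its own pattern.
Stream A is 49, 64, 81, 100, 121, which is the squares 7², 8², 9², ….
Stream B is 8, -8, 8, -8, 8, which is alternating ±8.
Stream C is 3, 9, 12, 21, 33, which is Fibonacci-style (each term is the sum of the two before it).
Position 21 → stream C, term 7 = 87.

87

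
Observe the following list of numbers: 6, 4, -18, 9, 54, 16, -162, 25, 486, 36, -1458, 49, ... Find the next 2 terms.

4374, 64

Split by position mod 2 into 2 tracks.
Stream A: 6, -18, 54, -162, 486, -1458 (geometric with ratio -3).
Stream B: 4, 9, 16, 25, 36, 49 (perfect squares starting at 2²).
The 13th slot belongs to stream A; its 7th term is 4374.
Position 14 falls in stream B as its term 7, giving 64.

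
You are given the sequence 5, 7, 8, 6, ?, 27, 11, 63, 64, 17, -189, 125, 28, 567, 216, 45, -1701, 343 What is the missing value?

-21

Split by position mod 3: positions 1, 4, 7, … form one track, and each other residue class forms its own.
Stream A: 5, 6, 11, 17, 28, 45 — each term equals the sum of the previous two.
Stream B: 7, ?, 63, -189, 567, -1701 — a geometric progression (common ratio -3).
Stream C: 8, 27, 64, 125, 216, 343 — consecutive cubes n³ from n = 2.
The gap is stream B's term 2; the rule gives -21.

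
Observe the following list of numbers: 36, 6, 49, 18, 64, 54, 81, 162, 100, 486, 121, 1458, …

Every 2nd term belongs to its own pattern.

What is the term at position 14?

Odd-indexed and even-indexed terms follow separate rules.
Stream A = 36, 49, 64, 81, 100, 121: perfect squares starting at 6².
Stream B = 6, 18, 54, 162, 486, 1458: geometric, ×3 each step.
The 14th slot belongs to stream B; its 7th term is 4374.

4374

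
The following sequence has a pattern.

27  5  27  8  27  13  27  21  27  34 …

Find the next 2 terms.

Positions 1, 3, 5, … form one subsequence and positions 2, 4, 6, … form another.
Stream A: 27, 27, 27, 27, 27 — always 27.
Stream B: 5, 8, 13, 21, 34 — Fibonacci-style (each term is the sum of the two before it).
Position 11 falls in stream A as its term 6, giving 27.
Term 12 comes from stream B (its 6th entry): 55.

27, 55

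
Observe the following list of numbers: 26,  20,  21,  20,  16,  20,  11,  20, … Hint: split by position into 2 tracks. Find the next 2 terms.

Positions 1, 3, 5, … form one subsequence and positions 2, 4, 6, … form another.
Subsequence A = 26, 21, 16, 11: arithmetic with common difference −5.
Subsequence B = 20, 20, 20, 20: constant 20.
Term 9 comes from subsequence A (its 5th entry): 6.
The 10th slot belongs to subsequence B; its 5th term is 20.

6, 20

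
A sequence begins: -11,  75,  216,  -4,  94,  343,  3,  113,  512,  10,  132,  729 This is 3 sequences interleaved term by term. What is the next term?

17

Split by position mod 3: positions 1, 4, 7, … form one track, and each other residue class forms its own.
Track A is -11, -4, 3, 10, which is arithmetic with common difference +7.
Track B is 75, 94, 113, 132, which is arithmetic, step +19.
Track C is 216, 343, 512, 729, which is perfect cubes starting at 6³.
The 13th slot belongs to track A; its 5th term is 17.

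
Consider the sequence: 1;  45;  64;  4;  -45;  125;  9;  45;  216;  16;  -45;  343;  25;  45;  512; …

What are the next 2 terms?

36, -45

Taking every 3rd term gives 3 separate tracks.
Track A = 1, 4, 9, 16, 25: perfect squares starting at 1².
Track B = 45, -45, 45, -45, 45: the oscillation 45·(−1)^(n+1).
Track C = 64, 125, 216, 343, 512: consecutive cubes n³ from n = 4.
Term 16 comes from track A (its 6th entry): 36.
Term 17 comes from track B (its 6th entry): -45.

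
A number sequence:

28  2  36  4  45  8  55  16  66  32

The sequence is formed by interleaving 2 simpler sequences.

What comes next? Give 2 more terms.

78, 64

Positions 1, 3, 5, … form one subsequence and positions 2, 4, 6, … form another.
Subsequence A: 28, 36, 45, 55, 66 (triangular numbers starting at T_7).
Subsequence B: 2, 4, 8, 16, 32 (powers of 2).
Position 11 falls in subsequence A as its term 6, giving 78.
Position 12 falls in subsequence B as its term 6, giving 64.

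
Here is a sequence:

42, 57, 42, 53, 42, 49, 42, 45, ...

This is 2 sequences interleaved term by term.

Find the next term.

Split by position mod 2 into 2 tracks.
Track A is 42, 42, 42, 42, which is always 42.
Track B is 57, 53, 49, 45, which is arithmetic, step −4.
Term 9 comes from track A (its 5th entry): 42.

42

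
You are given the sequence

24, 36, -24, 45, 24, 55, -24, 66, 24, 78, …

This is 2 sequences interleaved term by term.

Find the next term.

Odd-indexed and even-indexed terms follow separate rules.
Track A is 24, -24, 24, -24, 24, which is alternating ±24.
Track B is 36, 45, 55, 66, 78, which is triangular numbers starting at T_8.
Position 11 falls in track A as its term 6, giving -24.

-24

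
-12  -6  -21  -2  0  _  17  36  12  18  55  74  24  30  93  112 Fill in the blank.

6

Positions follow the repeating pattern AABB; grouping by letter gives 2 tracks.
Stream A is -12, -6, 0, ?, 12, 18, 24, 30, which is arithmetic with common difference +6.
Stream B is -21, -2, 17, 36, 55, 74, 93, 112, which is arithmetic with common difference +19.
Stream A's pattern makes the blank 6.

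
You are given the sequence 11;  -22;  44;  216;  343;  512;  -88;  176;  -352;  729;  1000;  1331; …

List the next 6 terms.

704, -1408, 2816, 1728, 2197, 2744

Positions follow the repeating pattern AAABBB; grouping by letter gives 2 tracks.
Subsequence A: 11, -22, 44, -88, 176, -352 (geometric with ratio -2).
Subsequence B: 216, 343, 512, 729, 1000, 1331 (perfect cubes starting at 6³).
Position 13 → subsequence A, term 7 = 704.
The 14th slot belongs to subsequence A; its 8th term is -1408.
Term 15 comes from subsequence A (its 9th entry): 2816.
The 16th slot belongs to subsequence B; its 7th term is 1728.
Position 17 → subsequence B, term 8 = 2197.
Position 18 falls in subsequence B as its term 9, giving 2744.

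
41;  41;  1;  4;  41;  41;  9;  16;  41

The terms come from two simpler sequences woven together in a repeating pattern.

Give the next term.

41

Positions follow the repeating pattern AABB; grouping by letter gives 2 tracks.
Subsequence A: 41, 41, 41, 41, 41. The constant sequence 41.
Subsequence B: 1, 4, 9, 16. Consecutive squares n² from n = 1.
The 10th slot belongs to subsequence A; its 6th term is 41.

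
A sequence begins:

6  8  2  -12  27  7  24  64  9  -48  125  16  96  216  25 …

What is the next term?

-192

Split by position mod 3 into 3 tracks.
Track A: 6, -12, 24, -48, 96. Geometric, ×-2 each step.
Track B: 8, 27, 64, 125, 216. The cubes 2³, 3³, 4³, ….
Track C: 2, 7, 9, 16, 25. Fibonacci-style (each term is the sum of the two before it).
Term 16 comes from track A (its 6th entry): -192.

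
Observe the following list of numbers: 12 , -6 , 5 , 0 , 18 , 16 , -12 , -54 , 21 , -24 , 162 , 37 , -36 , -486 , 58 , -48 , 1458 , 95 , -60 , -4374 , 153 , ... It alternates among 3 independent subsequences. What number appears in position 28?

Read the sequence 3 terms at a time; column i is its own pattern.
Subsequence A: 12, 0, -12, -24, -36, -48, -60. Arithmetic with common difference −12.
Subsequence B: -6, 18, -54, 162, -486, 1458, -4374. Multiplying by -3 each time.
Subsequence C: 5, 16, 21, 37, 58, 95, 153. Fibonacci-style (each term is the sum of the two before it).
The 28th slot belongs to subsequence A; its 10th term is -96.

-96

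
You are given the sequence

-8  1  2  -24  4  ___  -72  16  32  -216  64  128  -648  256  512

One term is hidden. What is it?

The slot pattern repeats as ABB (period 3), so there are 2 interleaved tracks.
Subsequence A: -8, -24, -72, -216, -648. Geometric with ratio 3.
Subsequence B: 1, 2, 4, ?, 16, 32, 64, 128, 256, 512. Powers 2^0, 2^1, 2^2, ….
Filling subsequence B at index 4 by its rule yields 8.

8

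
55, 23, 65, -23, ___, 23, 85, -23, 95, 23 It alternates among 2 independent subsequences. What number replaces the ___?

Split by position mod 2 into 2 tracks.
Subsequence A: 55, 65, ?, 85, 95. Linear: a_n = 45 + 10·n.
Subsequence B: 23, -23, 23, -23, 23. Oscillating between 23 and -23.
So the missing entry in subsequence A is 75.

75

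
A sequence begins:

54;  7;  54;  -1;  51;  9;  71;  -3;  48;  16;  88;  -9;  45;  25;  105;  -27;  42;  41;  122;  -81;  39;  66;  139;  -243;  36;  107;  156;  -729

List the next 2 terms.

33, 173

The terms cycle through 4 interleaved subsequences.
Track A is 54, 51, 48, 45, 42, 39, 36, which is arithmetic with common difference −3.
Track B is 7, 9, 16, 25, 41, 66, 107, which is Fibonacci-style (each term is the sum of the two before it).
Track C is 54, 71, 88, 105, 122, 139, 156, which is linear: a_n = 37 + 17·n.
Track D is -1, -3, -9, -27, -81, -243, -729, which is a geometric progression (common ratio 3).
The 29th slot belongs to track A; its 8th term is 33.
The 30th slot belongs to track B; its 8th term is 173.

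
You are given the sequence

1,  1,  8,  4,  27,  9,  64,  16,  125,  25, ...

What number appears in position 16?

64

Taking every 2nd term gives 2 separate tracks.
Subsequence A = 1, 8, 27, 64, 125: the cubes 1³, 2³, 3³, ….
Subsequence B = 1, 4, 9, 16, 25: consecutive squares n² from n = 1.
The 16th slot belongs to subsequence B; its 8th term is 64.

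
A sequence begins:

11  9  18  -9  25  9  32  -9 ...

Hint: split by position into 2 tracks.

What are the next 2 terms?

Split by position mod 2 into 2 tracks.
Stream A: 11, 18, 25, 32 — linear: a_n = 4 + 7·n.
Stream B: 9, -9, 9, -9 — the oscillation 9·(−1)^(n+1).
Position 9 falls in stream A as its term 5, giving 39.
Term 10 comes from stream B (its 5th entry): 9.

39, 9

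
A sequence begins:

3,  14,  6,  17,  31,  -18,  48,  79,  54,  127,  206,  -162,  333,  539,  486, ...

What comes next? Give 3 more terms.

The slot pattern repeats as AAB (period 3), so there are 2 interleaved tracks.
Track A is 3, 14, 17, 31, 48, 79, 127, 206, 333, 539, which is Fibonacci-style (each term is the sum of the two before it).
Track B is 6, -18, 54, -162, 486, which is multiplying by -3 each time.
Position 16 → track A, term 11 = 872.
Position 17 falls in track A as its term 12, giving 1411.
The 18th slot belongs to track B; its 6th term is -1458.

872, 1411, -1458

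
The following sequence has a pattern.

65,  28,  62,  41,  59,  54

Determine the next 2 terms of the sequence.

Odd-indexed and even-indexed terms follow separate rules.
Stream A: 65, 62, 59. Subtracting 3 each time.
Stream B: 28, 41, 54. Adding 13 each time.
The 7th slot belongs to stream A; its 4th term is 56.
Position 8 falls in stream B as its term 4, giving 67.

56, 67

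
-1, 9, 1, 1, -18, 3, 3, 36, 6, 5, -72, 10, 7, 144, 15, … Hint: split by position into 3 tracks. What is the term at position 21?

Split by position mod 3: positions 1, 4, 7, … form one track, and each other residue class forms its own.
Subsequence A is -1, 1, 3, 5, 7, which is arithmetic, step +2.
Subsequence B is 9, -18, 36, -72, 144, which is a geometric progression (common ratio -2).
Subsequence C is 1, 3, 6, 10, 15, which is triangular numbers starting at T_1.
Position 21 falls in subsequence C as its term 7, giving 28.

28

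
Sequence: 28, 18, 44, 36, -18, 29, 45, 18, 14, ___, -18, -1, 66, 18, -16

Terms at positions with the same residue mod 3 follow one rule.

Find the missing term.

Read the sequence 3 terms at a time; column i is its own pattern.
Track A: 28, 36, 45, ?, 66 — triangular numbers starting at T_7.
Track B: 18, -18, 18, -18, 18 — the oscillation 18·(−1)^(n+1).
Track C: 44, 29, 14, -1, -16 — linear: a_n = 59 − 15·n.
The gap is track A's term 4; the rule gives 55.

55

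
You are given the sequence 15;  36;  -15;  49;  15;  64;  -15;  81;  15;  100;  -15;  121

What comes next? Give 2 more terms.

15, 144

Taking every 2nd term gives 2 separate tracks.
Track A: 15, -15, 15, -15, 15, -15 (the oscillation 15·(−1)^(n+1)).
Track B: 36, 49, 64, 81, 100, 121 (consecutive squares n² from n = 6).
The 13th slot belongs to track A; its 7th term is 15.
The 14th slot belongs to track B; its 7th term is 144.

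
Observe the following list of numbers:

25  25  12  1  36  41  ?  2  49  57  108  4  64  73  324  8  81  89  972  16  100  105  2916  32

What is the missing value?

36

The terms cycle through 4 interleaved subsequences.
Track A: 25, 36, 49, 64, 81, 100. Consecutive squares n² from n = 5.
Track B: 25, 41, 57, 73, 89, 105. Adding 16 each time.
Track C: 12, ?, 108, 324, 972, 2916. Multiplying by 3 each time.
Track D: 1, 2, 4, 8, 16, 32. Powers of 2.
So the missing entry in track C is 36.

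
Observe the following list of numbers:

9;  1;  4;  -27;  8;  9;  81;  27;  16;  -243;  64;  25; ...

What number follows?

Split by position mod 3: positions 1, 4, 7, … form one track, and each other residue class forms its own.
Subsequence A: 9, -27, 81, -243 — geometric with ratio -3.
Subsequence B: 1, 8, 27, 64 — consecutive cubes n³ from n = 1.
Subsequence C: 4, 9, 16, 25 — consecutive squares n² from n = 2.
The 13th slot belongs to subsequence A; its 5th term is 729.

729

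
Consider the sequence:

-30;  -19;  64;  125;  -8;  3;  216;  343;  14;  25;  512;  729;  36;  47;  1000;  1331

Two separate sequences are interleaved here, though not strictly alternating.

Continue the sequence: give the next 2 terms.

Positions follow the repeating pattern AABB; grouping by letter gives 2 tracks.
Track A = -30, -19, -8, 3, 14, 25, 36, 47: arithmetic, step +11.
Track B = 64, 125, 216, 343, 512, 729, 1000, 1331: perfect cubes starting at 4³.
Position 17 → track A, term 9 = 58.
Position 18 falls in track A as its term 10, giving 69.

58, 69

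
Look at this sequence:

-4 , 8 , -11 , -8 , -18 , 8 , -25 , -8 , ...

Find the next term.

The terms cycle through 2 interleaved subsequences.
Track A is -4, -11, -18, -25, which is linear: a_n = 3 − 7·n.
Track B is 8, -8, 8, -8, which is the oscillation 8·(−1)^(n+1).
The 9th slot belongs to track A; its 5th term is -32.

-32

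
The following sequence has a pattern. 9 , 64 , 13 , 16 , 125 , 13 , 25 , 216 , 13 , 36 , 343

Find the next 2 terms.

13, 49

Taking every 3rd term gives 3 separate tracks.
Subsequence A = 9, 16, 25, 36: consecutive squares n² from n = 3.
Subsequence B = 64, 125, 216, 343: perfect cubes starting at 4³.
Subsequence C = 13, 13, 13: always 13.
Position 12 falls in subsequence C as its term 4, giving 13.
The 13th slot belongs to subsequence A; its 5th term is 49.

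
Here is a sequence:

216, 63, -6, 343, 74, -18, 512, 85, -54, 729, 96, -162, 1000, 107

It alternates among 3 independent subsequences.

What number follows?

The terms cycle through 3 interleaved subsequences.
Track A: 216, 343, 512, 729, 1000. The cubes 6³, 7³, 8³, ….
Track B: 63, 74, 85, 96, 107. Arithmetic with common difference +11.
Track C: -6, -18, -54, -162. Geometric, ×3 each step.
Term 15 comes from track C (its 5th entry): -486.

-486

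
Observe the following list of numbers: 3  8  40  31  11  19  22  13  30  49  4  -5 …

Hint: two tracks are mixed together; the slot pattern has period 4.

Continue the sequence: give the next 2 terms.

79, 128

Reading positions in blocks of 4 reveals the pattern AABB — 2 tracks woven together.
Subsequence A: 3, 8, 11, 19, 30, 49 (Fibonacci-style (each term is the sum of the two before it)).
Subsequence B: 40, 31, 22, 13, 4, -5 (subtracting 9 each time).
Position 13 → subsequence A, term 7 = 79.
Term 14 comes from subsequence A (its 8th entry): 128.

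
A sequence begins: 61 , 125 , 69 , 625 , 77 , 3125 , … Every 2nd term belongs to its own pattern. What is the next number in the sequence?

Odd-indexed and even-indexed terms follow separate rules.
Subsequence A is 61, 69, 77, which is adding 8 each time.
Subsequence B is 125, 625, 3125, which is powers of 5.
Term 7 comes from subsequence A (its 4th entry): 85.

85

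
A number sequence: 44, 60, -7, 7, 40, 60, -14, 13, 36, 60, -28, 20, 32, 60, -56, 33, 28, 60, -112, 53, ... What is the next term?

Split by position mod 4 into 4 tracks.
Track A: 44, 40, 36, 32, 28. Linear: a_n = 48 − 4·n.
Track B: 60, 60, 60, 60, 60. Always 60.
Track C: -7, -14, -28, -56, -112. Multiplying by 2 each time.
Track D: 7, 13, 20, 33, 53. Fibonacci-style (each term is the sum of the two before it).
Position 21 → track A, term 6 = 24.

24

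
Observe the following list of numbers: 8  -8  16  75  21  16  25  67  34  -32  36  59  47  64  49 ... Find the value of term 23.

Read the sequence 4 terms at a time; column i is its own pattern.
Stream A = 8, 21, 34, 47: linear: a_n = -5 + 13·n.
Stream B = -8, 16, -32, 64: geometric, ×-2 each step.
Stream C = 16, 25, 36, 49: consecutive squares n² from n = 4.
Stream D = 75, 67, 59: arithmetic, step −8.
The 23rd slot belongs to stream C; its 6th term is 81.

81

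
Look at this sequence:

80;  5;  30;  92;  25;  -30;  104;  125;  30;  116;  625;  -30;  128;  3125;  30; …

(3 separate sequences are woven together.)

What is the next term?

140

The terms cycle through 3 interleaved subsequences.
Stream A: 80, 92, 104, 116, 128 (linear: a_n = 68 + 12·n).
Stream B: 5, 25, 125, 625, 3125 (powers 5^1, 5^2, 5^3, …).
Stream C: 30, -30, 30, -30, 30 (oscillating between 30 and -30).
Position 16 → stream A, term 6 = 140.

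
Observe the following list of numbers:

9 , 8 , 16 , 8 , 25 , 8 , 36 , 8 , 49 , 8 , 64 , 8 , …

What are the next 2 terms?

81, 8

Positions 1, 3, 5, … form one subsequence and positions 2, 4, 6, … form another.
Stream A: 9, 16, 25, 36, 49, 64 — the squares 3², 4², 5², ….
Stream B: 8, 8, 8, 8, 8, 8 — the constant sequence 8.
Term 13 comes from stream A (its 7th entry): 81.
Position 14 falls in stream B as its term 7, giving 8.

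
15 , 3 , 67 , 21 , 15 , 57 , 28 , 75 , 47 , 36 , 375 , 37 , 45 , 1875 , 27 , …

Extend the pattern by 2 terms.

55, 9375

Read the sequence 3 terms at a time; column i is its own pattern.
Subsequence A = 15, 21, 28, 36, 45: the triangular numbers T_5, T_6, ….
Subsequence B = 3, 15, 75, 375, 1875: geometric, ×5 each step.
Subsequence C = 67, 57, 47, 37, 27: linear: a_n = 77 − 10·n.
Term 16 comes from subsequence A (its 6th entry): 55.
Position 17 falls in subsequence B as its term 6, giving 9375.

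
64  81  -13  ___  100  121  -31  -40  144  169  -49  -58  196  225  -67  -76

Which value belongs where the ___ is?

-22

Positions follow the repeating pattern AABB; grouping by letter gives 2 tracks.
Track A is 64, 81, 100, 121, 144, 169, 196, 225, which is the squares 8², 9², 10², ….
Track B is -13, ?, -31, -40, -49, -58, -67, -76, which is arithmetic with common difference −9.
Filling track B at index 2 by its rule yields -22.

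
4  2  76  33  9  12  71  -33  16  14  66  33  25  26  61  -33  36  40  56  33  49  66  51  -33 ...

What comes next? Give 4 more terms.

Taking every 4th term gives 4 separate tracks.
Stream A: 4, 9, 16, 25, 36, 49. The squares 2², 3², 4², ….
Stream B: 2, 12, 14, 26, 40, 66. A Fibonacci-like recurrence a_n = a_{n-1} + a_{n-2}.
Stream C: 76, 71, 66, 61, 56, 51. Arithmetic, step −5.
Stream D: 33, -33, 33, -33, 33, -33. Alternating ±33.
The 25th slot belongs to stream A; its 7th term is 64.
The 26th slot belongs to stream B; its 7th term is 106.
Position 27 → stream C, term 7 = 46.
Position 28 falls in stream D as its term 7, giving 33.

64, 106, 46, 33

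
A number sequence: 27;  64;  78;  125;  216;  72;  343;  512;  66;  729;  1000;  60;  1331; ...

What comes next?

Reading positions in blocks of 3 reveals the pattern AAB — 2 tracks woven together.
Stream A: 27, 64, 125, 216, 343, 512, 729, 1000, 1331. The cubes 3³, 4³, 5³, ….
Stream B: 78, 72, 66, 60. Arithmetic with common difference −6.
Term 14 comes from stream A (its 10th entry): 1728.

1728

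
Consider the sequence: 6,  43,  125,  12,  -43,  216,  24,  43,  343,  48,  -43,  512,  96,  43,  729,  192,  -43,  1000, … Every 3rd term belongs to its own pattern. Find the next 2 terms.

384, 43

Split by position mod 3: positions 1, 4, 7, … form one track, and each other residue class forms its own.
Track A: 6, 12, 24, 48, 96, 192 — geometric with ratio 2.
Track B: 43, -43, 43, -43, 43, -43 — oscillating between 43 and -43.
Track C: 125, 216, 343, 512, 729, 1000 — consecutive cubes n³ from n = 5.
Term 19 comes from track A (its 7th entry): 384.
Term 20 comes from track B (its 7th entry): 43.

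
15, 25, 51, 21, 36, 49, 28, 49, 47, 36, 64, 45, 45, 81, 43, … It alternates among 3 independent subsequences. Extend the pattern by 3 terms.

55, 100, 41

Taking every 3rd term gives 3 separate tracks.
Stream A = 15, 21, 28, 36, 45: triangular numbers n(n+1)/2 for n = 5, 6, ….
Stream B = 25, 36, 49, 64, 81: consecutive squares n² from n = 5.
Stream C = 51, 49, 47, 45, 43: arithmetic, step −2.
Position 16 falls in stream A as its term 6, giving 55.
Term 17 comes from stream B (its 6th entry): 100.
Position 18 → stream C, term 6 = 41.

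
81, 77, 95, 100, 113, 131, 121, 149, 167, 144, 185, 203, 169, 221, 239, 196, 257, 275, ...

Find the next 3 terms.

Positions follow the repeating pattern ABB; grouping by letter gives 2 tracks.
Subsequence A is 81, 100, 121, 144, 169, 196, which is the squares 9², 10², 11², ….
Subsequence B is 77, 95, 113, 131, 149, 167, 185, 203, 221, 239, 257, 275, which is linear: a_n = 59 + 18·n.
Term 19 comes from subsequence A (its 7th entry): 225.
Term 20 comes from subsequence B (its 13th entry): 293.
Position 21 → subsequence B, term 14 = 311.

225, 293, 311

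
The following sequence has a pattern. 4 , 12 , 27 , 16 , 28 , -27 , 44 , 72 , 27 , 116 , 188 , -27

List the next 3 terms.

304, 492, 27

Reading positions in blocks of 3 reveals the pattern AAB — 2 tracks woven together.
Stream A is 4, 12, 16, 28, 44, 72, 116, 188, which is Fibonacci-style (each term is the sum of the two before it).
Stream B is 27, -27, 27, -27, which is oscillating between 27 and -27.
The 13th slot belongs to stream A; its 9th term is 304.
The 14th slot belongs to stream A; its 10th term is 492.
The 15th slot belongs to stream B; its 5th term is 27.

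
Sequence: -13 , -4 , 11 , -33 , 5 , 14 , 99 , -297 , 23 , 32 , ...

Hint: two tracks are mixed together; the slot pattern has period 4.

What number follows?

The slot pattern repeats as AABB (period 4), so there are 2 interleaved tracks.
Track A = -13, -4, 5, 14, 23, 32: arithmetic, step +9.
Track B = 11, -33, 99, -297: multiplying by -3 each time.
Position 11 falls in track B as its term 5, giving 891.

891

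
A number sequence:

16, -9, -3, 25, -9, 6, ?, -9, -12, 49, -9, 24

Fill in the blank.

36

Split by position mod 3 into 3 tracks.
Track A: 16, 25, ?, 49 — consecutive squares n² from n = 4.
Track B: -9, -9, -9, -9 — constant -9.
Track C: -3, 6, -12, 24 — multiplying by -2 each time.
Filling track A at index 3 by its rule yields 36.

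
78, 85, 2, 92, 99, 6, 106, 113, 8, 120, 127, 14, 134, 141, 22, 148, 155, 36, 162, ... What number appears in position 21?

58

Reading positions in blocks of 3 reveals the pattern AAB — 2 tracks woven together.
Subsequence A = 78, 85, 92, 99, 106, 113, 120, 127, 134, 141, 148, 155, 162: arithmetic with common difference +7.
Subsequence B = 2, 6, 8, 14, 22, 36: Fibonacci-style (each term is the sum of the two before it).
The 21st slot belongs to subsequence B; its 7th term is 58.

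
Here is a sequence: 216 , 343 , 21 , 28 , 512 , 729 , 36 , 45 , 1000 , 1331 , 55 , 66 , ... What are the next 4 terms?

1728, 2197, 78, 91

The slot pattern repeats as AABB (period 4), so there are 2 interleaved tracks.
Subsequence A is 216, 343, 512, 729, 1000, 1331, which is the cubes 6³, 7³, 8³, ….
Subsequence B is 21, 28, 36, 45, 55, 66, which is triangular numbers n(n+1)/2 for n = 6, 7, ….
Position 13 → subsequence A, term 7 = 1728.
Position 14 → subsequence A, term 8 = 2197.
Position 15 falls in subsequence B as its term 7, giving 78.
Term 16 comes from subsequence B (its 8th entry): 91.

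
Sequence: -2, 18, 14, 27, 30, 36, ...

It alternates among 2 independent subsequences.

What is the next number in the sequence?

46

Split by position mod 2 into 2 tracks.
Subsequence A: -2, 14, 30 — arithmetic, step +16.
Subsequence B: 18, 27, 36 — adding 9 each time.
Position 7 → subsequence A, term 4 = 46.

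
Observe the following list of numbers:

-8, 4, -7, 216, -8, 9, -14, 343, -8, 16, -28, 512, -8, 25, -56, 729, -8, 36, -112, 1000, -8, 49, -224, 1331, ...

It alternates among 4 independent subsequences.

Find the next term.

-8

The terms cycle through 4 interleaved subsequences.
Subsequence A is -8, -8, -8, -8, -8, -8, which is always -8.
Subsequence B is 4, 9, 16, 25, 36, 49, which is the squares 2², 3², 4², ….
Subsequence C is -7, -14, -28, -56, -112, -224, which is multiplying by 2 each time.
Subsequence D is 216, 343, 512, 729, 1000, 1331, which is the cubes 6³, 7³, 8³, ….
Position 25 → subsequence A, term 7 = -8.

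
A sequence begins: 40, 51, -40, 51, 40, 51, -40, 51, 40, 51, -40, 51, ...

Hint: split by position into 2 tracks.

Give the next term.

40

Odd-indexed and even-indexed terms follow separate rules.
Stream A is 40, -40, 40, -40, 40, -40, which is the oscillation 40·(−1)^(n+1).
Stream B is 51, 51, 51, 51, 51, 51, which is constant 51.
Position 13 falls in stream A as its term 7, giving 40.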